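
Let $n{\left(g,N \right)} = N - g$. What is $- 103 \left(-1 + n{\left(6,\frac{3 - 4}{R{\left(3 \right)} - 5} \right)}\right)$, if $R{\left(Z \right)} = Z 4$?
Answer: $\frac{5150}{7} \approx 735.71$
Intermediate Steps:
$R{\left(Z \right)} = 4 Z$
$- 103 \left(-1 + n{\left(6,\frac{3 - 4}{R{\left(3 \right)} - 5} \right)}\right) = - 103 \left(-1 - \left(6 - \frac{3 - 4}{4 \cdot 3 - 5}\right)\right) = - 103 \left(-1 - \left(6 + \frac{1}{12 - 5}\right)\right) = - 103 \left(-1 - \frac{43}{7}\right) = \left(-103\right) \left(- \frac{50}{7}\right) = \frac{5150}{7}$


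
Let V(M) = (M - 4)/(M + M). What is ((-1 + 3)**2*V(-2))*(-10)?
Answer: -60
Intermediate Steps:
V(M) = (-4 + M)/(2*M) (V(M) = (-4 + M)/((2*M)) = (-4 + M)*(1/(2*M)) = (-4 + M)/(2*M))
((-1 + 3)**2*V(-2))*(-10) = ((-1 + 3)**2*((1/2)*(-4 - 2)/(-2)))*(-10) = (2**2*((1/2)*(-1/2)*(-6)))*(-10) = (4*(3/2))*(-10) = 6*(-10) = -60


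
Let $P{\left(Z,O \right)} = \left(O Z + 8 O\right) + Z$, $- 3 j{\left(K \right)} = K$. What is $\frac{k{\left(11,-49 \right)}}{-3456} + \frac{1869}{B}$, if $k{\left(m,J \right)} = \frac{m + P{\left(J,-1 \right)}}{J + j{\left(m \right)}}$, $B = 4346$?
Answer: $\frac{56700157}{131840256} \approx 0.43007$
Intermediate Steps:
$j{\left(K \right)} = - \frac{K}{3}$
$P{\left(Z,O \right)} = Z + 8 O + O Z$ ($P{\left(Z,O \right)} = \left(8 O + O Z\right) + Z = Z + 8 O + O Z$)
$k{\left(m,J \right)} = \frac{-8 + m}{J - \frac{m}{3}}$ ($k{\left(m,J \right)} = \frac{m + \left(J + 8 \left(-1\right) - J\right)}{J - \frac{m}{3}} = \frac{m - 8}{J - \frac{m}{3}} = \frac{-8 + m}{J - \frac{m}{3}}$)
$\frac{k{\left(11,-49 \right)}}{-3456} + \frac{1869}{B} = \frac{3 \frac{1}{\left(-1\right) 11 + 3 \left(-49\right)} \left(-8 + 11\right)}{-3456} + \frac{1869}{4346} = 3 \frac{1}{-11 - 147} \cdot 3 \left(- \frac{1}{3456}\right) + 1869 \cdot \frac{1}{4346} = 3 \frac{1}{-158} \cdot 3 \left(- \frac{1}{3456}\right) + \frac{1869}{4346} = 3 \left(- \frac{1}{158}\right) 3 \left(- \frac{1}{3456}\right) + \frac{1869}{4346} = \left(- \frac{9}{158}\right) \left(- \frac{1}{3456}\right) + \frac{1869}{4346} = \frac{1}{60672} + \frac{1869}{4346} = \frac{56700157}{131840256}$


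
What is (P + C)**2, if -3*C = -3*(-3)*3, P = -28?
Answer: 1369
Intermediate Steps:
C = -9 (C = -(-3*(-3))*3/3 = -3*3 = -1/3*27 = -9)
(P + C)**2 = (-28 - 9)**2 = (-37)**2 = 1369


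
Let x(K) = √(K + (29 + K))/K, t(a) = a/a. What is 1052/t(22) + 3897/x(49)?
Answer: 1052 + 190953*√127/127 ≈ 17996.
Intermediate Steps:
t(a) = 1
x(K) = √(29 + 2*K)/K
1052/t(22) + 3897/x(49) = 1052/1 + 3897/((√(29 + 2*49)/49)) = 1052*1 + 3897/((√(29 + 98)/49)) = 1052 + 3897/((√127/49)) = 1052 + 3897*(49*√127/127) = 1052 + 190953*√127/127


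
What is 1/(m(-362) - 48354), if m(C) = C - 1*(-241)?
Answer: -1/48475 ≈ -2.0629e-5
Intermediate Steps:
m(C) = 241 + C (m(C) = C + 241 = 241 + C)
1/(m(-362) - 48354) = 1/((241 - 362) - 48354) = 1/(-121 - 48354) = 1/(-48475) = -1/48475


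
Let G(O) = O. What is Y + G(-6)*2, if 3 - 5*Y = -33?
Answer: -24/5 ≈ -4.8000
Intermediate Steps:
Y = 36/5 (Y = 3/5 - 1/5*(-33) = 3/5 + 33/5 = 36/5 ≈ 7.2000)
Y + G(-6)*2 = 36/5 - 6*2 = 36/5 - 12 = -24/5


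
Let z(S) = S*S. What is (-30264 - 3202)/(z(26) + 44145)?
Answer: -33466/44821 ≈ -0.74666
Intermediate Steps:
z(S) = S²
(-30264 - 3202)/(z(26) + 44145) = (-30264 - 3202)/(26² + 44145) = -33466/(676 + 44145) = -33466/44821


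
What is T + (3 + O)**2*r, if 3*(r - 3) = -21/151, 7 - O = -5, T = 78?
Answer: 112128/151 ≈ 742.57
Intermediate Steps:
O = 12 (O = 7 - 1*(-5) = 7 + 5 = 12)
r = 446/151 (r = 3 + (-21/151)/3 = 3 + (-21*1/151)/3 = 3 + (1/3)*(-21/151) = 3 - 7/151 = 446/151 ≈ 2.9536)
T + (3 + O)**2*r = 78 + (3 + 12)**2*(446/151) = 78 + 15**2*(446/151) = 78 + 225*(446/151) = 78 + 100350/151 = 112128/151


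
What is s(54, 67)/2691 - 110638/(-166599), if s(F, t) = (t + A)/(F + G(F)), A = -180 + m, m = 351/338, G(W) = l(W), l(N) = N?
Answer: 867634525/1307244744 ≈ 0.66371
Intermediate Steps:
G(W) = W
m = 27/26 (m = 351*(1/338) = 27/26 ≈ 1.0385)
A = -4653/26 (A = -180 + 27/26 = -4653/26 ≈ -178.96)
s(F, t) = (-4653/26 + t)/(2*F) (s(F, t) = (t - 4653/26)/(F + F) = (-4653/26 + t)/((2*F)) = (-4653/26 + t)*(1/(2*F)) = (-4653/26 + t)/(2*F))
s(54, 67)/2691 - 110638/(-166599) = ((1/52)*(-4653 + 26*67)/54)/2691 - 110638/(-166599) = ((1/52)*(1/54)*(-4653 + 1742))*(1/2691) - 110638*(-1/166599) = ((1/52)*(1/54)*(-2911))*(1/2691) + 1034/1557 = -2911/2808*1/2691 + 1034/1557 = -2911/7556328 + 1034/1557 = 867634525/1307244744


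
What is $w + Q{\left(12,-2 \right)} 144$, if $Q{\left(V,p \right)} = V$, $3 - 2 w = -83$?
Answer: $1771$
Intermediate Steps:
$w = 43$ ($w = \frac{3}{2} - - \frac{83}{2} = \frac{3}{2} + \frac{83}{2} = 43$)
$w + Q{\left(12,-2 \right)} 144 = 43 + 12 \cdot 144 = 43 + 1728 = 1771$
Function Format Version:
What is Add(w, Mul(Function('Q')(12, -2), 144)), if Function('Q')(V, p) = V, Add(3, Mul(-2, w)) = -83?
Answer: 1771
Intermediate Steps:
w = 43 (w = Add(Rational(3, 2), Mul(Rational(-1, 2), -83)) = Add(Rational(3, 2), Rational(83, 2)) = 43)
Add(w, Mul(Function('Q')(12, -2), 144)) = Add(43, Mul(12, 144)) = Add(43, 1728) = 1771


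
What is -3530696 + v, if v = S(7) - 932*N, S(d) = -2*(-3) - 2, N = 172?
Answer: -3690996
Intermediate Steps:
S(d) = 4 (S(d) = 6 - 2 = 4)
v = -160300 (v = 4 - 932*172 = 4 - 160304 = -160300)
-3530696 + v = -3530696 - 160300 = -3690996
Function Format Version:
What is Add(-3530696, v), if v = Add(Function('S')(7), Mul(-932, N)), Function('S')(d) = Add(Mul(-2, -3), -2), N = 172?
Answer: -3690996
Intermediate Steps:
Function('S')(d) = 4 (Function('S')(d) = Add(6, -2) = 4)
v = -160300 (v = Add(4, Mul(-932, 172)) = Add(4, -160304) = -160300)
Add(-3530696, v) = Add(-3530696, -160300) = -3690996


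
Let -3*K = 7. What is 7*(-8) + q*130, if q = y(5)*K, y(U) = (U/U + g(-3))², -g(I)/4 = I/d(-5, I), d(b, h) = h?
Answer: -2786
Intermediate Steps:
K = -7/3 (K = -⅓*7 = -7/3 ≈ -2.3333)
g(I) = -4 (g(I) = -4*I/I = -4*1 = -4)
y(U) = 9 (y(U) = (U/U - 4)² = (1 - 4)² = (-3)² = 9)
q = -21 (q = 9*(-7/3) = -21)
7*(-8) + q*130 = 7*(-8) - 21*130 = -56 - 2730 = -2786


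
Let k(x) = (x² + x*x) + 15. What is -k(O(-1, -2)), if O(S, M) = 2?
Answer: -23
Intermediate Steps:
k(x) = 15 + 2*x² (k(x) = (x² + x²) + 15 = 2*x² + 15 = 15 + 2*x²)
-k(O(-1, -2)) = -(15 + 2*2²) = -(15 + 2*4) = -(15 + 8) = -1*23 = -23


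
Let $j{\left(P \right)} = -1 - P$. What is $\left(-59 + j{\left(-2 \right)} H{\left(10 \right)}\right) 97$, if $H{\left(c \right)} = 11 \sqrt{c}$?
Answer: $-5723 + 1067 \sqrt{10} \approx -2348.9$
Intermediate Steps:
$\left(-59 + j{\left(-2 \right)} H{\left(10 \right)}\right) 97 = \left(-59 + \left(-1 - -2\right) 11 \sqrt{10}\right) 97 = \left(-59 + \left(-1 + 2\right) 11 \sqrt{10}\right) 97 = \left(-59 + 1 \cdot 11 \sqrt{10}\right) 97 = \left(-59 + 11 \sqrt{10}\right) 97 = -5723 + 1067 \sqrt{10}$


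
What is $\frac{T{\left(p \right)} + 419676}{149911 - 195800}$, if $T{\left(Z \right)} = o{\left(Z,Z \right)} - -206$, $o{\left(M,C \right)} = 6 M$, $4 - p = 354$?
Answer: $- \frac{417782}{45889} \approx -9.1042$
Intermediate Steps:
$p = -350$ ($p = 4 - 354 = -350$)
$T{\left(Z \right)} = 206 + 6 Z$ ($T{\left(Z \right)} = 6 Z - -206 = 6 Z + 206 = 206 + 6 Z$)
$\frac{T{\left(p \right)} + 419676}{149911 - 195800} = \frac{\left(206 + 6 \left(-350\right)\right) + 419676}{149911 - 195800} = \frac{\left(206 - 2100\right) + 419676}{-45889} = \left(-1894 + 419676\right) \left(- \frac{1}{45889}\right) = 417782 \left(- \frac{1}{45889}\right) = - \frac{417782}{45889}$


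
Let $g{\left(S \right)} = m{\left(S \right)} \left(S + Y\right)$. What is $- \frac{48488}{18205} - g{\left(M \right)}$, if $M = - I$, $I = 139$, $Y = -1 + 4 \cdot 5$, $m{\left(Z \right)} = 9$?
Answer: $\frac{1782992}{1655} \approx 1077.3$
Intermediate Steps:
$Y = 19$ ($Y = -1 + 20 = 19$)
$M = -139$ ($M = \left(-1\right) 139 = -139$)
$g{\left(S \right)} = 171 + 9 S$ ($g{\left(S \right)} = 9 \left(S + 19\right) = 9 \left(19 + S\right) = 171 + 9 S$)
$- \frac{48488}{18205} - g{\left(M \right)} = - \frac{48488}{18205} - \left(171 + 9 \left(-139\right)\right) = \left(-48488\right) \frac{1}{18205} - \left(171 - 1251\right) = - \frac{4408}{1655} - -1080 = - \frac{4408}{1655} + 1080 = \frac{1782992}{1655}$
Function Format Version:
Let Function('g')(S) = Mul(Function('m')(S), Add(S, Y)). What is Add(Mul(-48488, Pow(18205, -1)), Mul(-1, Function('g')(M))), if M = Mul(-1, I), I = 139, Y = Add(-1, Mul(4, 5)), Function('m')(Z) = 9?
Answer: Rational(1782992, 1655) ≈ 1077.3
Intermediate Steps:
Y = 19 (Y = Add(-1, 20) = 19)
M = -139 (M = Mul(-1, 139) = -139)
Function('g')(S) = Add(171, Mul(9, S)) (Function('g')(S) = Mul(9, Add(S, 19)) = Mul(9, Add(19, S)) = Add(171, Mul(9, S)))
Add(Mul(-48488, Pow(18205, -1)), Mul(-1, Function('g')(M))) = Add(Mul(-48488, Pow(18205, -1)), Mul(-1, Add(171, Mul(9, -139)))) = Add(Mul(-48488, Rational(1, 18205)), Mul(-1, Add(171, -1251))) = Add(Rational(-4408, 1655), Mul(-1, -1080)) = Add(Rational(-4408, 1655), 1080) = Rational(1782992, 1655)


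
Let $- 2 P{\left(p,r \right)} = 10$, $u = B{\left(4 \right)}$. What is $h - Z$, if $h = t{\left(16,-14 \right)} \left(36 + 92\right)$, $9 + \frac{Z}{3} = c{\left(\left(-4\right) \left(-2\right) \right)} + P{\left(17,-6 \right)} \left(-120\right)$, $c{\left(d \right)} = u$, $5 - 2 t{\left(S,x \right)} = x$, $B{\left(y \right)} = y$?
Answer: $-569$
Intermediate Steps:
$t{\left(S,x \right)} = \frac{5}{2} - \frac{x}{2}$
$u = 4$
$c{\left(d \right)} = 4$
$P{\left(p,r \right)} = -5$ ($P{\left(p,r \right)} = \left(- \frac{1}{2}\right) 10 = -5$)
$Z = 1785$ ($Z = -27 + 3 \left(4 - -600\right) = -27 + 3 \left(4 + 600\right) = -27 + 3 \cdot 604 = -27 + 1812 = 1785$)
$h = 1216$ ($h = \left(\frac{5}{2} - -7\right) \left(36 + 92\right) = \left(\frac{5}{2} + 7\right) 128 = \frac{19}{2} \cdot 128 = 1216$)
$h - Z = 1216 - 1785 = -569$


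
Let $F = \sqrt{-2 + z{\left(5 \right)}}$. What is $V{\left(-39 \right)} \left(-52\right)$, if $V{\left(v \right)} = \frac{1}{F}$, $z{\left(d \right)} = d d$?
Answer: $- \frac{52 \sqrt{23}}{23} \approx -10.843$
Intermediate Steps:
$z{\left(d \right)} = d^{2}$
$F = \sqrt{23}$ ($F = \sqrt{-2 + 5^{2}} = \sqrt{-2 + 25} = \sqrt{23} \approx 4.7958$)
$V{\left(v \right)} = \frac{\sqrt{23}}{23}$ ($V{\left(v \right)} = \frac{1}{\sqrt{23}} = \frac{\sqrt{23}}{23}$)
$V{\left(-39 \right)} \left(-52\right) = \frac{\sqrt{23}}{23} \left(-52\right) = - \frac{52 \sqrt{23}}{23}$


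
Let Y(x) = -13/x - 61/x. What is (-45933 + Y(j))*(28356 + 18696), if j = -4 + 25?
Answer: -15129837228/7 ≈ -2.1614e+9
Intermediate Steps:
j = 21
Y(x) = -74/x
(-45933 + Y(j))*(28356 + 18696) = (-45933 - 74/21)*(28356 + 18696) = (-45933 - 74*1/21)*47052 = (-45933 - 74/21)*47052 = -964667/21*47052 = -15129837228/7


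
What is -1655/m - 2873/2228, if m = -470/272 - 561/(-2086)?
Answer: 522447216859/461100196 ≈ 1133.0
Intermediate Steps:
m = -206957/141848 (m = -470*1/272 - 561*(-1/2086) = -235/136 + 561/2086 = -206957/141848 ≈ -1.4590)
-1655/m - 2873/2228 = -1655/(-206957/141848) - 2873/2228 = -1655*(-141848/206957) - 2873*1/2228 = 234758440/206957 - 2873/2228 = 522447216859/461100196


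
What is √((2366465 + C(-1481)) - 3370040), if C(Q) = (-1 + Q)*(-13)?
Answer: I*√984309 ≈ 992.12*I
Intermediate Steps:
C(Q) = 13 - 13*Q
√((2366465 + C(-1481)) - 3370040) = √((2366465 + (13 - 13*(-1481))) - 3370040) = √((2366465 + (13 + 19253)) - 3370040) = √((2366465 + 19266) - 3370040) = √(2385731 - 3370040) = √(-984309) = I*√984309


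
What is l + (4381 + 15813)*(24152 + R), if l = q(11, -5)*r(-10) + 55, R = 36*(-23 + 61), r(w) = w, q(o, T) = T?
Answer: 515350985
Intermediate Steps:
R = 1368 (R = 36*38 = 1368)
l = 105 (l = -5*(-10) + 55 = 50 + 55 = 105)
l + (4381 + 15813)*(24152 + R) = 105 + (4381 + 15813)*(24152 + 1368) = 105 + 20194*25520 = 105 + 515350880 = 515350985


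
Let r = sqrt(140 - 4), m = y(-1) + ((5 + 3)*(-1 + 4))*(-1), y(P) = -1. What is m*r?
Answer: -50*sqrt(34) ≈ -291.55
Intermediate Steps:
m = -25 (m = -1 + ((5 + 3)*(-1 + 4))*(-1) = -1 + (8*3)*(-1) = -1 + 24*(-1) = -1 - 24 = -25)
r = 2*sqrt(34) (r = sqrt(136) = 2*sqrt(34) ≈ 11.662)
m*r = -50*sqrt(34)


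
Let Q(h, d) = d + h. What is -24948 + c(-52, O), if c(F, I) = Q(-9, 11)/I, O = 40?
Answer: -498959/20 ≈ -24948.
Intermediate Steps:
c(F, I) = 2/I (c(F, I) = (11 - 9)/I = 2/I)
-24948 + c(-52, O) = -24948 + 2/40 = -24948 + 2*(1/40) = -24948 + 1/20 = -498959/20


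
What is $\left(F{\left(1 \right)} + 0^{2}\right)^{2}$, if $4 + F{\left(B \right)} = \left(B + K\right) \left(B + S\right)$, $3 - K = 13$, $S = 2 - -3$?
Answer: $3364$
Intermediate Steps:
$S = 5$ ($S = 2 + 3 = 5$)
$K = -10$ ($K = 3 - 13 = -10$)
$F{\left(B \right)} = -4 + \left(-10 + B\right) \left(5 + B\right)$ ($F{\left(B \right)} = -4 + \left(B - 10\right) \left(B + 5\right) = -4 + \left(-10 + B\right) \left(5 + B\right)$)
$\left(F{\left(1 \right)} + 0^{2}\right)^{2} = \left(\left(-54 + 1^{2} - 5\right) + 0^{2}\right)^{2} = \left(\left(-54 + 1 - 5\right) + 0\right)^{2} = \left(-58 + 0\right)^{2} = \left(-58\right)^{2} = 3364$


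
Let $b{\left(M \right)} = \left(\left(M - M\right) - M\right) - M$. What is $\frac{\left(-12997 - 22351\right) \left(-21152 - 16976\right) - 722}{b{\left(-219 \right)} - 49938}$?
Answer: $- \frac{74874879}{2750} \approx -27227.0$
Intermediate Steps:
$b{\left(M \right)} = - 2 M$ ($b{\left(M \right)} = \left(0 - M\right) - M = - M - M = - 2 M$)
$\frac{\left(-12997 - 22351\right) \left(-21152 - 16976\right) - 722}{b{\left(-219 \right)} - 49938} = \frac{\left(-12997 - 22351\right) \left(-21152 - 16976\right) - 722}{\left(-2\right) \left(-219\right) - 49938} = \frac{\left(-35348\right) \left(-38128\right) - 722}{438 - 49938} = \frac{1347748544 - 722}{-49500} = 1347747822 \left(- \frac{1}{49500}\right) = - \frac{74874879}{2750}$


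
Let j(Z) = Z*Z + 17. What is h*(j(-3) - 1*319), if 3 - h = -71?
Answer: -21682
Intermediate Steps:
h = 74 (h = 3 - 1*(-71) = 3 + 71 = 74)
j(Z) = 17 + Z² (j(Z) = Z² + 17 = 17 + Z²)
h*(j(-3) - 1*319) = 74*((17 + (-3)²) - 1*319) = 74*((17 + 9) - 319) = 74*(26 - 319) = 74*(-293) = -21682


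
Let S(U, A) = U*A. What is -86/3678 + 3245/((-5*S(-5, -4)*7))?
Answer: -1199531/257460 ≈ -4.6591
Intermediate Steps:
S(U, A) = A*U
-86/3678 + 3245/((-5*S(-5, -4)*7)) = -86/3678 + 3245/((-(-20)*(-5)*7)) = -86*1/3678 + 3245/((-5*20*7)) = -43/1839 + 3245/((-100*7)) = -43/1839 + 3245/(-700) = -43/1839 + 3245*(-1/700) = -43/1839 - 649/140 = -1199531/257460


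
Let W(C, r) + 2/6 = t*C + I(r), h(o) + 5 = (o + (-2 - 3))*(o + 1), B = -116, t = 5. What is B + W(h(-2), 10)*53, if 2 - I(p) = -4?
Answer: 2143/3 ≈ 714.33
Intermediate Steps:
I(p) = 6 (I(p) = 2 - 1*(-4) = 2 + 4 = 6)
h(o) = -5 + (1 + o)*(-5 + o) (h(o) = -5 + (o + (-2 - 3))*(o + 1) = -5 + (o - 5)*(1 + o) = -5 + (-5 + o)*(1 + o) = -5 + (1 + o)*(-5 + o))
W(C, r) = 17/3 + 5*C (W(C, r) = -⅓ + (5*C + 6) = -⅓ + (6 + 5*C) = 17/3 + 5*C)
B + W(h(-2), 10)*53 = -116 + (17/3 + 5*(-10 + (-2)² - 4*(-2)))*53 = -116 + (17/3 + 5*(-10 + 4 + 8))*53 = -116 + (17/3 + 5*2)*53 = -116 + (17/3 + 10)*53 = -116 + (47/3)*53 = -116 + 2491/3 = 2143/3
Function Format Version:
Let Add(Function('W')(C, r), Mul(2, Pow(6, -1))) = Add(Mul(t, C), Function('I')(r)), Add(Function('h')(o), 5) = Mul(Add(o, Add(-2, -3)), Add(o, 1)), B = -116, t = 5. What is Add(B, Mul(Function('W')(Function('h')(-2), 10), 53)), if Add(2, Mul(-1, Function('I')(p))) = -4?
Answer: Rational(2143, 3) ≈ 714.33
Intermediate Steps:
Function('I')(p) = 6 (Function('I')(p) = Add(2, Mul(-1, -4)) = Add(2, 4) = 6)
Function('h')(o) = Add(-5, Mul(Add(1, o), Add(-5, o))) (Function('h')(o) = Add(-5, Mul(Add(o, Add(-2, -3)), Add(o, 1))) = Add(-5, Mul(Add(o, -5), Add(1, o))) = Add(-5, Mul(Add(-5, o), Add(1, o))) = Add(-5, Mul(Add(1, o), Add(-5, o))))
Function('W')(C, r) = Add(Rational(17, 3), Mul(5, C)) (Function('W')(C, r) = Add(Rational(-1, 3), Add(Mul(5, C), 6)) = Add(Rational(-1, 3), Add(6, Mul(5, C))) = Add(Rational(17, 3), Mul(5, C)))
Add(B, Mul(Function('W')(Function('h')(-2), 10), 53)) = Add(-116, Mul(Add(Rational(17, 3), Mul(5, Add(-10, Pow(-2, 2), Mul(-4, -2)))), 53)) = Add(-116, Mul(Add(Rational(17, 3), Mul(5, Add(-10, 4, 8))), 53)) = Add(-116, Mul(Add(Rational(17, 3), Mul(5, 2)), 53)) = Add(-116, Mul(Add(Rational(17, 3), 10), 53)) = Add(-116, Mul(Rational(47, 3), 53)) = Add(-116, Rational(2491, 3)) = Rational(2143, 3)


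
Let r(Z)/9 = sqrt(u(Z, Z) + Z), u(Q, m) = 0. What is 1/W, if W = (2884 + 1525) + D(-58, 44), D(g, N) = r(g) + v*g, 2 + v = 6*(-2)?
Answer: 5221/27263539 - 9*I*sqrt(58)/27263539 ≈ 0.0001915 - 2.5141e-6*I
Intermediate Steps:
v = -14 (v = -2 + 6*(-2) = -2 - 12 = -14)
r(Z) = 9*sqrt(Z) (r(Z) = 9*sqrt(0 + Z) = 9*sqrt(Z))
D(g, N) = -14*g + 9*sqrt(g) (D(g, N) = 9*sqrt(g) - 14*g = -14*g + 9*sqrt(g))
W = 5221 + 9*I*sqrt(58) (W = (2884 + 1525) + (-14*(-58) + 9*sqrt(-58)) = 4409 + (812 + 9*(I*sqrt(58))) = 4409 + (812 + 9*I*sqrt(58)) = 5221 + 9*I*sqrt(58) ≈ 5221.0 + 68.542*I)
1/W = 1/(5221 + 9*I*sqrt(58))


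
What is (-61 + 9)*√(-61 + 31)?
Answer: -52*I*√30 ≈ -284.82*I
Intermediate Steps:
(-61 + 9)*√(-61 + 31) = -52*I*√30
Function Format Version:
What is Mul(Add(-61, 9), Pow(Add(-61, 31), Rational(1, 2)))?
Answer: Mul(-52, I, Pow(30, Rational(1, 2))) ≈ Mul(-284.82, I)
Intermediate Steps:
Mul(Add(-61, 9), Pow(Add(-61, 31), Rational(1, 2))) = Mul(-52, Pow(-30, Rational(1, 2))) = Mul(-52, Mul(I, Pow(30, Rational(1, 2)))) = Mul(-52, I, Pow(30, Rational(1, 2)))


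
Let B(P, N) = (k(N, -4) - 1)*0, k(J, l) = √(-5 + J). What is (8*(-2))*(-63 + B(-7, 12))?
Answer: 1008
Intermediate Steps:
B(P, N) = 0 (B(P, N) = (√(-5 + N) - 1)*0 = (-1 + √(-5 + N))*0 = 0)
(8*(-2))*(-63 + B(-7, 12)) = (8*(-2))*(-63 + 0) = -16*(-63) = 1008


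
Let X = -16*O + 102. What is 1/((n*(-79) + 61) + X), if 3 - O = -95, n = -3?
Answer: -1/1168 ≈ -0.00085616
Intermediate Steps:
O = 98 (O = 3 - 1*(-95) = 3 + 95 = 98)
X = -1466 (X = -16*98 + 102 = -1568 + 102 = -1466)
1/((n*(-79) + 61) + X) = 1/((-3*(-79) + 61) - 1466) = 1/((237 + 61) - 1466) = 1/(298 - 1466) = 1/(-1168) = -1/1168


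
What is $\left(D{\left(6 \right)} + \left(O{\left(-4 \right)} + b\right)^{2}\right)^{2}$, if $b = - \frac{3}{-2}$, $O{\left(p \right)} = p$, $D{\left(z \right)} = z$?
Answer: $\frac{2401}{16} \approx 150.06$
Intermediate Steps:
$b = \frac{3}{2}$ ($b = \left(-3\right) \left(- \frac{1}{2}\right) = \frac{3}{2} \approx 1.5$)
$\left(D{\left(6 \right)} + \left(O{\left(-4 \right)} + b\right)^{2}\right)^{2} = \left(6 + \left(-4 + \frac{3}{2}\right)^{2}\right)^{2} = \left(6 + \left(- \frac{5}{2}\right)^{2}\right)^{2} = \left(6 + \frac{25}{4}\right)^{2} = \left(\frac{49}{4}\right)^{2} = \frac{2401}{16}$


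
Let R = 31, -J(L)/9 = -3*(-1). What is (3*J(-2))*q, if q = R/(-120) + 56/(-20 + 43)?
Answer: -162189/920 ≈ -176.29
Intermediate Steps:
J(L) = -27 (J(L) = -(-27)*(-1) = -9*3 = -27)
q = 6007/2760 (q = 31/(-120) + 56/(-20 + 43) = 31*(-1/120) + 56/23 = -31/120 + 56*(1/23) = -31/120 + 56/23 = 6007/2760 ≈ 2.1764)
(3*J(-2))*q = (3*(-27))*(6007/2760) = -81*6007/2760 = -162189/920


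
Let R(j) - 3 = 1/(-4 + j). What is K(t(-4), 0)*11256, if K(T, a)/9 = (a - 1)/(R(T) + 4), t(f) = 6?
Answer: -67536/5 ≈ -13507.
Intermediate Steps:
R(j) = 3 + 1/(-4 + j)
K(T, a) = 9*(-1 + a)/(4 + (-11 + 3*T)/(-4 + T)) (K(T, a) = 9*((a - 1)/((-11 + 3*T)/(-4 + T) + 4)) = 9*((-1 + a)/(4 + (-11 + 3*T)/(-4 + T))) = 9*(-1 + a)/(4 + (-11 + 3*T)/(-4 + T)))
K(t(-4), 0)*11256 = (9*(-1 + 0)*(-4 + 6)/(-27 + 7*6))*11256 = (9*(-1)*2/(-27 + 42))*11256 = (9*(-1)*2/15)*11256 = (9*(1/15)*(-1)*2)*11256 = -6/5*11256 = -67536/5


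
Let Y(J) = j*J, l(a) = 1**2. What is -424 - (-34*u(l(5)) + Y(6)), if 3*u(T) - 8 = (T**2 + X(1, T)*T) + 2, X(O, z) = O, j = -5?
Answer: -258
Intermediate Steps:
l(a) = 1
Y(J) = -5*J
u(T) = 10/3 + T/3 + T**2/3 (u(T) = 8/3 + ((T**2 + 1*T) + 2)/3 = 8/3 + ((T**2 + T) + 2)/3 = 8/3 + ((T + T**2) + 2)/3 = 8/3 + (2 + T + T**2)/3 = 8/3 + (2/3 + T/3 + T**2/3) = 10/3 + T/3 + T**2/3)
-424 - (-34*u(l(5)) + Y(6)) = -424 - (-34*(10/3 + (1/3)*1 + (1/3)*1**2) - 5*6) = -424 - (-34*(10/3 + 1/3 + (1/3)*1) - 30) = -424 - (-34*(10/3 + 1/3 + 1/3) - 30) = -424 - (-34*4 - 30) = -424 - (-136 - 30) = -424 - 1*(-166) = -424 + 166 = -258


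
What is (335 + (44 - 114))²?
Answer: 70225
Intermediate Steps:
(335 + (44 - 114))² = (335 - 70)² = 265² = 70225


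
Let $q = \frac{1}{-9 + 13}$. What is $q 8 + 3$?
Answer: $5$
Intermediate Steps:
$q = \frac{1}{4} \approx 0.25$
$q 8 + 3 = \frac{1}{4} \cdot 8 + 3 = 2 + 3 = 5$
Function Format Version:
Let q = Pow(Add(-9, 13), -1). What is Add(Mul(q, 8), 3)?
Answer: 5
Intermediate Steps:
q = Rational(1, 4) (q = Pow(4, -1) = Rational(1, 4) ≈ 0.25000)
Add(Mul(q, 8), 3) = Add(Mul(Rational(1, 4), 8), 3) = Add(2, 3) = 5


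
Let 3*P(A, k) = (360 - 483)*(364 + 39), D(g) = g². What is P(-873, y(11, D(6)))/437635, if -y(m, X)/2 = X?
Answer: -16523/437635 ≈ -0.037755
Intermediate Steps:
y(m, X) = -2*X
P(A, k) = -16523 (P(A, k) = ((360 - 483)*(364 + 39))/3 = (-123*403)/3 = (⅓)*(-49569) = -16523)
P(-873, y(11, D(6)))/437635 = -16523/437635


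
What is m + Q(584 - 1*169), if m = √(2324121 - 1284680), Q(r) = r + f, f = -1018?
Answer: -603 + √1039441 ≈ 416.53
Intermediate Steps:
Q(r) = -1018 + r (Q(r) = r - 1018 = -1018 + r)
m = √1039441 ≈ 1019.5
m + Q(584 - 1*169) = √1039441 + (-1018 + (584 - 1*169)) = √1039441 + (-1018 + (584 - 169)) = √1039441 + (-1018 + 415) = √1039441 - 603 = -603 + √1039441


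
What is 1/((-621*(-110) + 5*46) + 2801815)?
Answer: 1/2870355 ≈ 3.4839e-7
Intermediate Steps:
1/((-621*(-110) + 5*46) + 2801815) = 1/((68310 + 230) + 2801815) = 1/(68540 + 2801815) = 1/2870355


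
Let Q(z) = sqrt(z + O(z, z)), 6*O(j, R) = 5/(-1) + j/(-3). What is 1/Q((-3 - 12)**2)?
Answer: sqrt(1905)/635 ≈ 0.068734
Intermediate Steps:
O(j, R) = -5/6 - j/18 (O(j, R) = (5/(-1) + j/(-3))/6 = (5*(-1) + j*(-1/3))/6 = (-5 - j/3)/6 = -5/6 - j/18)
Q(z) = sqrt(-5/6 + 17*z/18) (Q(z) = sqrt(z + (-5/6 - z/18)) = sqrt(-5/6 + 17*z/18))
1/Q((-3 - 12)**2) = 1/(sqrt(-30 + 34*(-3 - 12)**2)/6) = 1/(sqrt(-30 + 34*(-15)**2)/6) = 1/(sqrt(-30 + 34*225)/6) = 1/(sqrt(-30 + 7650)/6) = 1/(sqrt(7620)/6) = 1/((2*sqrt(1905))/6) = 1/(sqrt(1905)/3) = sqrt(1905)/635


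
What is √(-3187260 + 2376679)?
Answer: I*√810581 ≈ 900.32*I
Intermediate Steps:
√(-3187260 + 2376679) = √(-810581) = I*√810581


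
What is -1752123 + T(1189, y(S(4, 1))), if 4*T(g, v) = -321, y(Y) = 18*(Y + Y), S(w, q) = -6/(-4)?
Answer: -7008813/4 ≈ -1.7522e+6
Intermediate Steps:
S(w, q) = 3/2 (S(w, q) = -6*(-1/4) = 3/2)
y(Y) = 36*Y (y(Y) = 18*(2*Y) = 36*Y)
T(g, v) = -321/4 (T(g, v) = (1/4)*(-321) = -321/4)
-1752123 + T(1189, y(S(4, 1))) = -1752123 - 321/4 = -7008813/4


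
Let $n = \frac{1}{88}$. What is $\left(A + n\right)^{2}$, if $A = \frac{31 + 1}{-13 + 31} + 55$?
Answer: $\frac{2022930529}{627264} \approx 3225.0$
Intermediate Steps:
$n = \frac{1}{88} \approx 0.011364$
$A = \frac{511}{9}$ ($A = \frac{32}{18} + 55 = 32 \cdot \frac{1}{18} + 55 = \frac{16}{9} + 55 = \frac{511}{9} \approx 56.778$)
$\left(A + n\right)^{2} = \left(\frac{511}{9} + \frac{1}{88}\right)^{2} = \left(\frac{44977}{792}\right)^{2} = \frac{2022930529}{627264}$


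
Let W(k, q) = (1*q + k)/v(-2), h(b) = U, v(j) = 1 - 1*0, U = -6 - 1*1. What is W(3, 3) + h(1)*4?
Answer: -22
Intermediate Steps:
U = -7 (U = -6 - 1 = -7)
v(j) = 1 (v(j) = 1 + 0 = 1)
h(b) = -7
W(k, q) = k + q (W(k, q) = (1*q + k)/1 = (q + k)*1 = (k + q)*1 = k + q)
W(3, 3) + h(1)*4 = (3 + 3) - 7*4 = 6 - 28 = -22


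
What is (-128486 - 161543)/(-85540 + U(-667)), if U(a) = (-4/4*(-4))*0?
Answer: 290029/85540 ≈ 3.3906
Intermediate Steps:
U(a) = 0 (U(a) = (-4*1/4*(-4))*0 = -1*(-4)*0 = 4*0 = 0)
(-128486 - 161543)/(-85540 + U(-667)) = (-128486 - 161543)/(-85540 + 0) = -290029/(-85540) = -290029*(-1/85540) = 290029/85540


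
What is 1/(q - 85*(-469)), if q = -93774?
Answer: -1/53909 ≈ -1.8550e-5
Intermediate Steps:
1/(q - 85*(-469)) = 1/(-93774 - 85*(-469)) = 1/(-93774 + 39865) = 1/(-53909) = -1/53909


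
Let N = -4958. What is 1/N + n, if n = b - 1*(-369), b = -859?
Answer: -2429421/4958 ≈ -490.00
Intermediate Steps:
n = -490 (n = -859 - 1*(-369) = -859 + 369 = -490)
1/N + n = 1/(-4958) - 490 = -1/4958 - 490 = -2429421/4958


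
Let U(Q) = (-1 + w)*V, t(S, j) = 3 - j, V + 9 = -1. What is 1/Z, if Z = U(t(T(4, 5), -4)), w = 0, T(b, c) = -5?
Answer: 1/10 ≈ 0.10000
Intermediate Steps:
V = -10 (V = -9 - 1 = -10)
U(Q) = 10 (U(Q) = (-1 + 0)*(-10) = -1*(-10) = 10)
Z = 10
1/Z = 1/10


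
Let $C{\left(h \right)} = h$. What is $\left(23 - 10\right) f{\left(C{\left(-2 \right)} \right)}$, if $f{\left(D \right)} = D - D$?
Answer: $0$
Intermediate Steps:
$f{\left(D \right)} = 0$
$\left(23 - 10\right) f{\left(C{\left(-2 \right)} \right)} = \left(23 - 10\right) 0 = 13 \cdot 0 = 0$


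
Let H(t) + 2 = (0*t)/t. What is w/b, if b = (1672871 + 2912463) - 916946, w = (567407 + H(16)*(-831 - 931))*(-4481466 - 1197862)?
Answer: -810626103592/917097 ≈ -8.8390e+5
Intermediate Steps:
H(t) = -2 (H(t) = -2 + (0*t)/t = -2 + 0/t = -2 + 0 = -2)
w = -3242504414368 (w = (567407 - 2*(-831 - 931))*(-4481466 - 1197862) = (567407 - 2*(-1762))*(-5679328) = (567407 + 3524)*(-5679328) = 570931*(-5679328) = -3242504414368)
b = 3668388 (b = 4585334 - 916946 = 3668388)
w/b = -3242504414368/3668388 = -3242504414368*1/3668388 = -810626103592/917097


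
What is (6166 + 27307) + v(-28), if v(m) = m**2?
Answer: 34257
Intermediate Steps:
(6166 + 27307) + v(-28) = (6166 + 27307) + (-28)**2 = 33473 + 784 = 34257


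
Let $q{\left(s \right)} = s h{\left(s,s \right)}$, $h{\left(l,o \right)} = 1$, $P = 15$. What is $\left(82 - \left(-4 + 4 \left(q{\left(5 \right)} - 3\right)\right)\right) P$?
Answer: $1170$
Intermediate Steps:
$q{\left(s \right)} = s$ ($q{\left(s \right)} = s 1 = s$)
$\left(82 - \left(-4 + 4 \left(q{\left(5 \right)} - 3\right)\right)\right) P = \left(82 + \left(4 - 4 \left(5 - 3\right)\right)\right) 15 = \left(82 + \left(4 - 8\right)\right) 15 = \left(82 - 4\right) 15 = 78 \cdot 15 = 1170$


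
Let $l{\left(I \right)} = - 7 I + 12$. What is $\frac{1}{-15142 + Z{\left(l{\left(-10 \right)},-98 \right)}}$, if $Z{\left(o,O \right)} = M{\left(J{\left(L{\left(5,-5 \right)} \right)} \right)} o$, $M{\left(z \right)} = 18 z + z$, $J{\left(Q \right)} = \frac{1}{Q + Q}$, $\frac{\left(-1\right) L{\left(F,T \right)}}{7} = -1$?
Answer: $- \frac{7}{105215} \approx -6.653 \cdot 10^{-5}$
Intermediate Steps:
$L{\left(F,T \right)} = 7$ ($L{\left(F,T \right)} = \left(-7\right) \left(-1\right) = 7$)
$l{\left(I \right)} = 12 - 7 I$
$J{\left(Q \right)} = \frac{1}{2 Q}$
$M{\left(z \right)} = 19 z$
$Z{\left(o,O \right)} = \frac{19 o}{14}$ ($Z{\left(o,O \right)} = 19 \frac{1}{2 \cdot 7} o = 19 \cdot \frac{1}{2} \cdot \frac{1}{7} o = 19 \cdot \frac{1}{14} o = \frac{19 o}{14}$)
$\frac{1}{-15142 + Z{\left(l{\left(-10 \right)},-98 \right)}} = \frac{1}{-15142 + \frac{19 \left(12 - -70\right)}{14}} = \frac{1}{-15142 + \frac{19 \left(12 + 70\right)}{14}} = \frac{1}{-15142 + \frac{19}{14} \cdot 82} = \frac{1}{-15142 + \frac{779}{7}} = \frac{1}{- \frac{105215}{7}} = - \frac{7}{105215}$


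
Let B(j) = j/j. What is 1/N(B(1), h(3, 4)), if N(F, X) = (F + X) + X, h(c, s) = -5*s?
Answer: -1/39 ≈ -0.025641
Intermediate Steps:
B(j) = 1
N(F, X) = F + 2*X
1/N(B(1), h(3, 4)) = 1/(1 + 2*(-5*4)) = 1/(1 + 2*(-20)) = 1/(1 - 40) = 1/(-39) = -1/39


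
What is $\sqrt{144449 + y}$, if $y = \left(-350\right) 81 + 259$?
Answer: $\sqrt{116358} \approx 341.11$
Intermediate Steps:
$y = -28091$ ($y = -28350 + 259 = -28091$)
$\sqrt{144449 + y} = \sqrt{144449 - 28091} = \sqrt{116358}$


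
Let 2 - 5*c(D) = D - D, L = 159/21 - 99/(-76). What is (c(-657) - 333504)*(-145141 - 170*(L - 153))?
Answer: 26755435532429/665 ≈ 4.0234e+10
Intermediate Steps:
L = 4721/532 (L = 159*(1/21) - 99*(-1/76) = 53/7 + 99/76 = 4721/532 ≈ 8.8741)
c(D) = ⅖ (c(D) = ⅖ - (D - D)/5 = ⅖ - ⅕*0 = ⅖ + 0 = ⅖)
(c(-657) - 333504)*(-145141 - 170*(L - 153)) = (⅖ - 333504)*(-145141 - 170*(4721/532 - 153)) = -1667518*(-145141 - 170*(-76675/532))/5 = -1667518*(-145141 + 6517375/266)/5 = -1667518/5*(-32090131/266) = 26755435532429/665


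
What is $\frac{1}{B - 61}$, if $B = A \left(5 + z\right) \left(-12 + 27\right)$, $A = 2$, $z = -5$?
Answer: $- \frac{1}{61} \approx -0.016393$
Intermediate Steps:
$B = 0$ ($B = 2 \left(5 - 5\right) \left(-12 + 27\right) = 2 \cdot 0 \cdot 15 = 0 \cdot 15 = 0$)
$\frac{1}{B - 61} = \frac{1}{0 - 61} = \frac{1}{-61} = - \frac{1}{61}$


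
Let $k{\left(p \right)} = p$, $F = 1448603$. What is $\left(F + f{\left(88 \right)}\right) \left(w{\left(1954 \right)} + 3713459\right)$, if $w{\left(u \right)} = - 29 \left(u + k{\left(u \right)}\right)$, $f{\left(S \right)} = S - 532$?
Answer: $5213556316193$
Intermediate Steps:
$f{\left(S \right)} = -532 + S$ ($f{\left(S \right)} = S - 532 = -532 + S$)
$w{\left(u \right)} = - 58 u$ ($w{\left(u \right)} = - 29 \left(u + u\right) = - 29 \cdot 2 u = - 58 u$)
$\left(F + f{\left(88 \right)}\right) \left(w{\left(1954 \right)} + 3713459\right) = \left(1448603 + \left(-532 + 88\right)\right) \left(\left(-58\right) 1954 + 3713459\right) = \left(1448603 - 444\right) \left(-113332 + 3713459\right) = 1448159 \cdot 3600127 = 5213556316193$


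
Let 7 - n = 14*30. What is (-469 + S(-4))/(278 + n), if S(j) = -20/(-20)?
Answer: 52/15 ≈ 3.4667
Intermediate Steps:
n = -413 (n = 7 - 14*30 = 7 - 1*420 = 7 - 420 = -413)
S(j) = 1 (S(j) = -20*(-1/20) = 1)
(-469 + S(-4))/(278 + n) = (-469 + 1)/(278 - 413) = -468/(-135) = -468*(-1/135) = 52/15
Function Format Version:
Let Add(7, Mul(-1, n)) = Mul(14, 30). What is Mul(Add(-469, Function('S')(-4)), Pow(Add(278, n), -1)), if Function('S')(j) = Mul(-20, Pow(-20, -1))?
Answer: Rational(52, 15) ≈ 3.4667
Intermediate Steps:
n = -413 (n = Add(7, Mul(-1, Mul(14, 30))) = Add(7, Mul(-1, 420)) = Add(7, -420) = -413)
Function('S')(j) = 1 (Function('S')(j) = Mul(-20, Rational(-1, 20)) = 1)
Mul(Add(-469, Function('S')(-4)), Pow(Add(278, n), -1)) = Mul(Add(-469, 1), Pow(Add(278, -413), -1)) = Mul(-468, Pow(-135, -1)) = Mul(-468, Rational(-1, 135)) = Rational(52, 15)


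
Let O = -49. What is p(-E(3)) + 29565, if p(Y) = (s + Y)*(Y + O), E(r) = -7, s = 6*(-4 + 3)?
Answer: 29523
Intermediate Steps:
s = -6 (s = 6*(-1) = -6)
p(Y) = (-49 + Y)*(-6 + Y) (p(Y) = (-6 + Y)*(Y - 49) = (-6 + Y)*(-49 + Y) = (-49 + Y)*(-6 + Y))
p(-E(3)) + 29565 = (294 + (-1*(-7))² - (-55)*(-7)) + 29565 = (294 + 7² - 55*7) + 29565 = (294 + 49 - 385) + 29565 = -42 + 29565 = 29523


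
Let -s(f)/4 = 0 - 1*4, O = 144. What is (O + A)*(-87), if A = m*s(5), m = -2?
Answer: -9744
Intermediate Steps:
s(f) = 16 (s(f) = -4*(0 - 1*4) = -4*(0 - 4) = -4*(-4) = 16)
A = -32 (A = -2*16 = -32)
(O + A)*(-87) = (144 - 32)*(-87) = 112*(-87) = -9744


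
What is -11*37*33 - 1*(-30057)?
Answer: 16626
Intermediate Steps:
-11*37*33 - 1*(-30057) = -407*33 + 30057 = -13431 + 30057 = 16626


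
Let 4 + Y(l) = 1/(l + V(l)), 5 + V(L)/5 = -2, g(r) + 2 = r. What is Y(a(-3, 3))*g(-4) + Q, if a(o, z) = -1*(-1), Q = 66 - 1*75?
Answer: 258/17 ≈ 15.176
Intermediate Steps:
Q = -9 (Q = 66 - 75 = -9)
g(r) = -2 + r
a(o, z) = 1
V(L) = -35 (V(L) = -25 + 5*(-2) = -25 - 10 = -35)
Y(l) = -4 + 1/(-35 + l) (Y(l) = -4 + 1/(l - 35) = -4 + 1/(-35 + l))
Y(a(-3, 3))*g(-4) + Q = ((141 - 4*1)/(-35 + 1))*(-2 - 4) - 9 = ((141 - 4)/(-34))*(-6) - 9 = -1/34*137*(-6) - 9 = -137/34*(-6) - 9 = 411/17 - 9 = 258/17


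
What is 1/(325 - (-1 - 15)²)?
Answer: 1/69 ≈ 0.014493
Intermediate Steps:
1/(325 - (-1 - 15)²) = 1/(325 - 1*(-16)²) = 1/(325 - 1*256) = 1/(325 - 256) = 1/69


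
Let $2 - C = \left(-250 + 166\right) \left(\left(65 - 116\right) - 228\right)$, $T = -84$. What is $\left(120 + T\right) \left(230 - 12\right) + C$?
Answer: $-15586$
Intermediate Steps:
$C = -23434$ ($C = 2 - \left(-250 + 166\right) \left(\left(65 - 116\right) - 228\right) = 2 - - 84 \left(\left(65 - 116\right) - 228\right) = 2 - - 84 \left(-51 - 228\right) = 2 - \left(-84\right) \left(-279\right) = 2 - 23436 = -23434$)
$\left(120 + T\right) \left(230 - 12\right) + C = \left(120 - 84\right) \left(230 - 12\right) - 23434 = 36 \cdot 218 - 23434 = 7848 - 23434 = -15586$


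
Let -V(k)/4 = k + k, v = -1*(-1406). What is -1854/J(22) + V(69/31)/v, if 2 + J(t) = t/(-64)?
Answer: 430971468/544825 ≈ 791.03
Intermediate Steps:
v = 1406
J(t) = -2 - t/64 (J(t) = -2 + t/(-64) = -2 + t*(-1/64) = -2 - t/64)
V(k) = -8*k (V(k) = -4*(k + k) = -8*k)
-1854/J(22) + V(69/31)/v = -1854/(-2 - 1/64*22) - 552/31/1406 = -1854/(-2 - 11/32) - 552/31*(1/1406) = -1854/(-75/32) - 8*69/31*(1/1406) = -1854*(-32/75) - 552/31*1/1406 = 19776/25 - 276/21793 = 430971468/544825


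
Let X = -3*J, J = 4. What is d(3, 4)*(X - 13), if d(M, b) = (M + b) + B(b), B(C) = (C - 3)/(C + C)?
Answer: -1425/8 ≈ -178.13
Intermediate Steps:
B(C) = (-3 + C)/(2*C) (B(C) = (-3 + C)/((2*C)) = (-3 + C)*(1/(2*C)) = (-3 + C)/(2*C))
X = -12 (X = -3*4 = -12)
d(M, b) = M + b + (-3 + b)/(2*b) (d(M, b) = (M + b) + (-3 + b)/(2*b) = M + b + (-3 + b)/(2*b))
d(3, 4)*(X - 13) = (1/2 + 3 + 4 - 3/2/4)*(-12 - 13) = (1/2 + 3 + 4 - 3/2*1/4)*(-25) = (1/2 + 3 + 4 - 3/8)*(-25) = (57/8)*(-25) = -1425/8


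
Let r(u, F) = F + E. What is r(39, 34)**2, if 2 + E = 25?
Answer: 3249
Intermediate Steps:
E = 23 (E = -2 + 25 = 23)
r(u, F) = 23 + F (r(u, F) = F + 23 = 23 + F)
r(39, 34)**2 = (23 + 34)**2 = 57**2 = 3249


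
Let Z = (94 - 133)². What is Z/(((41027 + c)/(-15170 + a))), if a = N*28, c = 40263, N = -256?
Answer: -16988049/40645 ≈ -417.96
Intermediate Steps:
Z = 1521 (Z = (-39)² = 1521)
a = -7168 (a = -256*28 = -7168)
Z/(((41027 + c)/(-15170 + a))) = 1521/(((41027 + 40263)/(-15170 - 7168))) = 1521/((81290/(-22338))) = 1521/((81290*(-1/22338))) = 1521/(-40645/11169) = 1521*(-11169/40645) = -16988049/40645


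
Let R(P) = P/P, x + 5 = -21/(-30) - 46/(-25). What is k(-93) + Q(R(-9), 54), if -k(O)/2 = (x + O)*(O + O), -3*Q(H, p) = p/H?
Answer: -888228/25 ≈ -35529.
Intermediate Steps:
x = -123/50 (x = -5 + (-21/(-30) - 46/(-25)) = -5 + (-21*(-1/30) - 46*(-1/25)) = -5 + (7/10 + 46/25) = -5 + 127/50 = -123/50 ≈ -2.4600)
R(P) = 1
Q(H, p) = -p/(3*H)
k(O) = -4*O*(-123/50 + O) (k(O) = -2*(-123/50 + O)*(O + O) = -2*(-123/50 + O)*2*O = -4*O*(-123/50 + O))
k(-93) + Q(R(-9), 54) = (2/25)*(-93)*(123 - 50*(-93)) - ⅓*54/1 = (2/25)*(-93)*(123 + 4650) - ⅓*54*1 = (2/25)*(-93)*4773 - 18 = -887778/25 - 18 = -888228/25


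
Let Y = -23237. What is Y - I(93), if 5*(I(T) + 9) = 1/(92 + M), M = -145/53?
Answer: -549458393/23655 ≈ -23228.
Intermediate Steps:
M = -145/53 (M = -145*1/53 = -145/53 ≈ -2.7358)
I(T) = -212842/23655 (I(T) = -9 + 1/(5*(92 - 145/53)) = -9 + 1/(5*(4731/53)) = -9 + (1/5)*(53/4731) = -9 + 53/23655 = -212842/23655)
Y - I(93) = -23237 - 1*(-212842/23655) = -23237 + 212842/23655 = -549458393/23655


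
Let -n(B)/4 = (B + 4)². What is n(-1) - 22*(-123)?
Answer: 2670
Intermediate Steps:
n(B) = -4*(4 + B)² (n(B) = -4*(B + 4)² = -4*(4 + B)²)
n(-1) - 22*(-123) = -4*(4 - 1)² - 22*(-123) = -4*3² + 2706 = -4*9 + 2706 = -36 + 2706 = 2670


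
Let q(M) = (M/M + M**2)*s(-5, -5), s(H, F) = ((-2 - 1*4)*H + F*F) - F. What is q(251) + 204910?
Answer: 3985030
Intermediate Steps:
s(H, F) = F**2 - F - 6*H (s(H, F) = ((-2 - 4)*H + F**2) - F = (-6*H + F**2) - F = (F**2 - 6*H) - F = F**2 - F - 6*H)
q(M) = 60 + 60*M**2 (q(M) = (M/M + M**2)*((-5)**2 - 1*(-5) - 6*(-5)) = (1 + M**2)*(25 + 5 + 30) = (1 + M**2)*60 = 60 + 60*M**2)
q(251) + 204910 = (60 + 60*251**2) + 204910 = (60 + 60*63001) + 204910 = (60 + 3780060) + 204910 = 3780120 + 204910 = 3985030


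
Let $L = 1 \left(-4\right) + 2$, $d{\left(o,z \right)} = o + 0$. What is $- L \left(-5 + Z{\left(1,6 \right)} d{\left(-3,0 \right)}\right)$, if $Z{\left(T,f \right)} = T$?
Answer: $-16$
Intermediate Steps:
$d{\left(o,z \right)} = o$
$L = -2$ ($L = -4 + 2 = -2$)
$- L \left(-5 + Z{\left(1,6 \right)} d{\left(-3,0 \right)}\right) = - \left(-2\right) \left(-5 + 1 \left(-3\right)\right) = - \left(-2\right) \left(-5 - 3\right) = - \left(-2\right) \left(-8\right) = \left(-1\right) 16 = -16$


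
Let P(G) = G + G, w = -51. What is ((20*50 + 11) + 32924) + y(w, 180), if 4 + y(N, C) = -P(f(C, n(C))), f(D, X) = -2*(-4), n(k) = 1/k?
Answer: 33915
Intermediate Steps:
f(D, X) = 8
P(G) = 2*G
y(N, C) = -20 (y(N, C) = -4 - 2*8 = -4 - 1*16 = -4 - 16 = -20)
((20*50 + 11) + 32924) + y(w, 180) = ((20*50 + 11) + 32924) - 20 = ((1000 + 11) + 32924) - 20 = (1011 + 32924) - 20 = 33935 - 20 = 33915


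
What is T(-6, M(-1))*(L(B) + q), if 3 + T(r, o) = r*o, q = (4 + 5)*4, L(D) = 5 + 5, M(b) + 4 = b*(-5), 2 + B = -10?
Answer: -414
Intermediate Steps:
B = -12 (B = -2 - 10 = -12)
M(b) = -4 - 5*b (M(b) = -4 + b*(-5) = -4 - 5*b)
L(D) = 10
q = 36 (q = 9*4 = 36)
T(r, o) = -3 + o*r (T(r, o) = -3 + r*o = -3 + o*r)
T(-6, M(-1))*(L(B) + q) = (-3 + (-4 - 5*(-1))*(-6))*(10 + 36) = (-3 + (-4 + 5)*(-6))*46 = (-3 + 1*(-6))*46 = (-3 - 6)*46 = -9*46 = -414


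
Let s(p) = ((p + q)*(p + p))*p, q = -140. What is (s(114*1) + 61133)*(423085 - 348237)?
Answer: -46005996832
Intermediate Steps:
s(p) = 2*p²*(-140 + p) (s(p) = ((p - 140)*(p + p))*p = ((-140 + p)*(2*p))*p = (2*p*(-140 + p))*p = 2*p²*(-140 + p))
(s(114*1) + 61133)*(423085 - 348237) = (2*(114*1)²*(-140 + 114*1) + 61133)*(423085 - 348237) = (2*114²*(-140 + 114) + 61133)*74848 = (2*12996*(-26) + 61133)*74848 = (-675792 + 61133)*74848 = -614659*74848 = -46005996832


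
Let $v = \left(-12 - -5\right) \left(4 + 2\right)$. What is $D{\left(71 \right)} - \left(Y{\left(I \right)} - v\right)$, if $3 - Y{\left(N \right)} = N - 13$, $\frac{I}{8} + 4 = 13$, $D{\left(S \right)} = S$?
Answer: $85$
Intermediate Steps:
$I = 72$ ($I = -32 + 8 \cdot 13 = -32 + 104 = 72$)
$Y{\left(N \right)} = 16 - N$ ($Y{\left(N \right)} = 3 - \left(N - 13\right) = 3 - \left(-13 + N\right) = 16 - N$)
$v = -42$ ($v = \left(-12 + 5\right) 6 = \left(-7\right) 6 = -42$)
$D{\left(71 \right)} - \left(Y{\left(I \right)} - v\right) = 71 - \left(\left(16 - 72\right) - -42\right) = 71 - \left(\left(16 - 72\right) + 42\right) = 71 - \left(-56 + 42\right) = 71 - -14 = 71 + 14 = 85$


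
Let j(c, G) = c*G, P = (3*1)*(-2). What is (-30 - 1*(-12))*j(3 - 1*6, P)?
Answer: -324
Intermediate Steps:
P = -6 (P = 3*(-2) = -6)
j(c, G) = G*c
(-30 - 1*(-12))*j(3 - 1*6, P) = (-30 - 1*(-12))*(-6*(3 - 1*6)) = (-30 + 12)*(-6*(3 - 6)) = -(-108)*(-3) = -18*18 = -324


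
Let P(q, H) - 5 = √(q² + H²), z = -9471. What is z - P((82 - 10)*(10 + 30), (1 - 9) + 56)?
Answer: -9476 - 48*√3601 ≈ -12356.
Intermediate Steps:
P(q, H) = 5 + √(H² + q²) (P(q, H) = 5 + √(q² + H²) = 5 + √(H² + q²))
z - P((82 - 10)*(10 + 30), (1 - 9) + 56) = -9471 - (5 + √(((1 - 9) + 56)² + ((82 - 10)*(10 + 30))²)) = -9471 - (5 + √((-8 + 56)² + (72*40)²)) = -9471 - (5 + √(48² + 2880²)) = -9471 - (5 + √(2304 + 8294400)) = -9471 - (5 + √8296704) = -9471 - (5 + 48*√3601) = -9471 + (-5 - 48*√3601) = -9476 - 48*√3601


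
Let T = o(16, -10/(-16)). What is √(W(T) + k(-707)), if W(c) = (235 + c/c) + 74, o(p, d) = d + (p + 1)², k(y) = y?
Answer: I*√397 ≈ 19.925*I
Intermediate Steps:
o(p, d) = d + (1 + p)²
T = 2317/8 (T = -10/(-16) + (1 + 16)² = -10*(-1/16) + 17² = 5/8 + 289 = 2317/8 ≈ 289.63)
W(c) = 310 (W(c) = (235 + 1) + 74 = 236 + 74 = 310)
√(W(T) + k(-707)) = √(310 - 707) = √(-397) = I*√397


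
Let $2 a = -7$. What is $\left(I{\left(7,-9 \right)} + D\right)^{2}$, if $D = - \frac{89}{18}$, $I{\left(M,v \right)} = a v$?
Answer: $\frac{57121}{81} \approx 705.2$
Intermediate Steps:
$a = - \frac{7}{2}$ ($a = \frac{1}{2} \left(-7\right) = - \frac{7}{2} \approx -3.5$)
$I{\left(M,v \right)} = - \frac{7 v}{2}$
$D = - \frac{89}{18}$ ($D = \left(-89\right) \frac{1}{18} = - \frac{89}{18} \approx -4.9444$)
$\left(I{\left(7,-9 \right)} + D\right)^{2} = \left(\left(- \frac{7}{2}\right) \left(-9\right) - \frac{89}{18}\right)^{2} = \left(\frac{63}{2} - \frac{89}{18}\right)^{2} = \left(\frac{239}{9}\right)^{2} = \frac{57121}{81}$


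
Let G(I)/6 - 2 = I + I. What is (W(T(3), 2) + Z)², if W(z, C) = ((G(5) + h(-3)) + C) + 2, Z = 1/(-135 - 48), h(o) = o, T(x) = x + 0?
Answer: 178436164/33489 ≈ 5328.2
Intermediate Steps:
G(I) = 12 + 12*I (G(I) = 12 + 6*(I + I) = 12 + 6*(2*I) = 12 + 12*I)
T(x) = x
Z = -1/183 (Z = 1/(-183) = -1/183 ≈ -0.0054645)
W(z, C) = 71 + C (W(z, C) = (((12 + 12*5) - 3) + C) + 2 = (((12 + 60) - 3) + C) + 2 = ((72 - 3) + C) + 2 = (69 + C) + 2 = 71 + C)
(W(T(3), 2) + Z)² = ((71 + 2) - 1/183)² = (73 - 1/183)² = (13358/183)² = 178436164/33489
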